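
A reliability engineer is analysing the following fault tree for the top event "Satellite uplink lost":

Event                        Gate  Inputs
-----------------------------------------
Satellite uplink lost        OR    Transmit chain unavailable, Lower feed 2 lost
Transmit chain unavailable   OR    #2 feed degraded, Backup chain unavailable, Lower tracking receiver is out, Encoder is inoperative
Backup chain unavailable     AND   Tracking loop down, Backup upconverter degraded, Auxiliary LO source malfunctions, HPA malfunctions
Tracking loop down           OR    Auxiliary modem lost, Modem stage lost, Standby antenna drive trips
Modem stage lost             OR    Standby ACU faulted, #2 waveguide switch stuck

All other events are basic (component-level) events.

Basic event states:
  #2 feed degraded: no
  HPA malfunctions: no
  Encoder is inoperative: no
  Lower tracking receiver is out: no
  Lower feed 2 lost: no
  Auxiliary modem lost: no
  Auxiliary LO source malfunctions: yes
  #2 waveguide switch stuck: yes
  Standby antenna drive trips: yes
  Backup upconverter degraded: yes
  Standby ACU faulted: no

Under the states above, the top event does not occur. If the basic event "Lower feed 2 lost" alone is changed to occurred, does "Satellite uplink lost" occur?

Yes

Counterfactual: set "Lower feed 2 lost" to occurred.
Modem stage lost [OR]: Standby ACU faulted=not, #2 waveguide switch stuck=occurs → at least one input occurs → occurs.
Tracking loop down [OR]: Auxiliary modem lost=not, Modem stage lost=occurs, Standby antenna drive trips=occurs → at least one input occurs → occurs.
Backup chain unavailable [AND]: Tracking loop down=occurs, Backup upconverter degraded=occurs, Auxiliary LO source malfunctions=occurs, HPA malfunctions=not → not all inputs occur → does not occur.
Transmit chain unavailable [OR]: #2 feed degraded=not, Backup chain unavailable=not, Lower tracking receiver is out=not, Encoder is inoperative=not → no input occurs → does not occur.
Satellite uplink lost [OR]: Transmit chain unavailable=not, Lower feed 2 lost=occurs → at least one input occurs → occurs.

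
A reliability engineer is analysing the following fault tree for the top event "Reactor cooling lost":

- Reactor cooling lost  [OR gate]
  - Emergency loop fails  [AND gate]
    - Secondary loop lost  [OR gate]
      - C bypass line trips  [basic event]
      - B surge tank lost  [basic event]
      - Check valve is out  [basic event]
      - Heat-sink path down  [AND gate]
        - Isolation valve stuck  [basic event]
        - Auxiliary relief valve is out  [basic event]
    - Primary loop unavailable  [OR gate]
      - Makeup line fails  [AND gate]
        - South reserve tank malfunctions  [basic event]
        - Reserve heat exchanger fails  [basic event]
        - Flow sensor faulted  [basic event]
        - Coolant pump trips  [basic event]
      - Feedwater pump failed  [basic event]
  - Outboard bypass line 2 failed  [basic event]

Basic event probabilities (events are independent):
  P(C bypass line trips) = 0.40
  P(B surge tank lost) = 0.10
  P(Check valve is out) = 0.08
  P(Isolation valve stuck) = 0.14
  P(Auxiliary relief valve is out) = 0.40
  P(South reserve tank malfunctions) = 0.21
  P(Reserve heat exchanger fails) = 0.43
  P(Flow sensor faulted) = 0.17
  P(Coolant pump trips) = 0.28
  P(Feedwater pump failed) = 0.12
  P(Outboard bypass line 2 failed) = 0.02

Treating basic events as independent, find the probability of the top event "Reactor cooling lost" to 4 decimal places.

0.0844

P(Heat-sink path down) [AND] = 0.14 × 0.40 = 0.056000
P(Secondary loop lost) [OR] = 1 − (1−0.40) × (1−0.10) × (1−0.08) × (1−0.056000) = 0.531021
P(Makeup line fails) [AND] = 0.21 × 0.43 × 0.17 × 0.28 = 0.004298
P(Primary loop unavailable) [OR] = 1 − (1−0.004298) × (1−0.12) = 0.123782
P(Emergency loop fails) [AND] = 0.531021 × 0.123782 = 0.065731
P(Reactor cooling lost) [OR] = 1 − (1−0.065731) × (1−0.02) = 0.084416
Rounded to 4 decimal places: P(Reactor cooling lost) ≈ 0.0844.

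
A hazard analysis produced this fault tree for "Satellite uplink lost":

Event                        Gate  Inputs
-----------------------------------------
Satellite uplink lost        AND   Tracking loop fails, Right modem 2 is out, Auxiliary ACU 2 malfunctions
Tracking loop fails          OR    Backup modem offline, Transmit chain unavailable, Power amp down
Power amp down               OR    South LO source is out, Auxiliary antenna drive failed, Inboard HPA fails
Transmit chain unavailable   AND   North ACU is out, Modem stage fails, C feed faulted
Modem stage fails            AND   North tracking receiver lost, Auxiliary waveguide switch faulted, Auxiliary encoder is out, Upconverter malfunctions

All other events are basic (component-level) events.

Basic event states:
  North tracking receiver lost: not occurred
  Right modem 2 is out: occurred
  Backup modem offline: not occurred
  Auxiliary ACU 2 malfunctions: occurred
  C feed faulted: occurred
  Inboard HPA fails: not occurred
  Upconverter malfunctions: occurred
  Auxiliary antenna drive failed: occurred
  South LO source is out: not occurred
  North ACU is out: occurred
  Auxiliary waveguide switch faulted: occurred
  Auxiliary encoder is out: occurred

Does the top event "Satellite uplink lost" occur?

Yes

Modem stage fails [AND]: North tracking receiver lost=not, Auxiliary waveguide switch faulted=occurs, Auxiliary encoder is out=occurs, Upconverter malfunctions=occurs → not all inputs occur → does not occur.
Transmit chain unavailable [AND]: North ACU is out=occurs, Modem stage fails=not, C feed faulted=occurs → not all inputs occur → does not occur.
Power amp down [OR]: South LO source is out=not, Auxiliary antenna drive failed=occurs, Inboard HPA fails=not → at least one input occurs → occurs.
Tracking loop fails [OR]: Backup modem offline=not, Transmit chain unavailable=not, Power amp down=occurs → at least one input occurs → occurs.
Satellite uplink lost [AND]: Tracking loop fails=occurs, Right modem 2 is out=occurs, Auxiliary ACU 2 malfunctions=occurs → all inputs occur → occurs.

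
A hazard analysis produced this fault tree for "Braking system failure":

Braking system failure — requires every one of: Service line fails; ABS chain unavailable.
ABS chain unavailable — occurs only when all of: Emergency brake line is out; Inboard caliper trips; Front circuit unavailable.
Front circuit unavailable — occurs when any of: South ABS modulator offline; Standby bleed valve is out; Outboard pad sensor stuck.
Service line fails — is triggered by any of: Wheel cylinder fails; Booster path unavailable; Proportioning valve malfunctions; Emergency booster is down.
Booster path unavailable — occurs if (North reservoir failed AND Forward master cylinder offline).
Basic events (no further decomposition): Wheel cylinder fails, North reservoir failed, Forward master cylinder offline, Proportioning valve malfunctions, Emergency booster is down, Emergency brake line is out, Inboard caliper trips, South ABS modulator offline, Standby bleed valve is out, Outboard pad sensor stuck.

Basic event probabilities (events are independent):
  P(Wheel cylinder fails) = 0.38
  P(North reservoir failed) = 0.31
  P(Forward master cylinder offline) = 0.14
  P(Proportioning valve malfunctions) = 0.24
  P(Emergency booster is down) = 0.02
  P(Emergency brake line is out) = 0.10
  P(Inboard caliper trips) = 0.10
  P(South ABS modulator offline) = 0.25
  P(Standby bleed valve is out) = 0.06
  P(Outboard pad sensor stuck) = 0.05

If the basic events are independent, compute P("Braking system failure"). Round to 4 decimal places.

P(Booster path unavailable) [AND] = 0.31 × 0.14 = 0.043400
P(Service line fails) [OR] = 1 − (1−0.38) × (1−0.043400) × (1−0.24) × (1−0.02) = 0.558265
P(Front circuit unavailable) [OR] = 1 − (1−0.25) × (1−0.06) × (1−0.05) = 0.330250
P(ABS chain unavailable) [AND] = 0.10 × 0.10 × 0.330250 = 0.003303
P(Braking system failure) [AND] = 0.558265 × 0.003303 = 0.001844
Rounded to 4 decimal places: P(Braking system failure) ≈ 0.0018.

0.0018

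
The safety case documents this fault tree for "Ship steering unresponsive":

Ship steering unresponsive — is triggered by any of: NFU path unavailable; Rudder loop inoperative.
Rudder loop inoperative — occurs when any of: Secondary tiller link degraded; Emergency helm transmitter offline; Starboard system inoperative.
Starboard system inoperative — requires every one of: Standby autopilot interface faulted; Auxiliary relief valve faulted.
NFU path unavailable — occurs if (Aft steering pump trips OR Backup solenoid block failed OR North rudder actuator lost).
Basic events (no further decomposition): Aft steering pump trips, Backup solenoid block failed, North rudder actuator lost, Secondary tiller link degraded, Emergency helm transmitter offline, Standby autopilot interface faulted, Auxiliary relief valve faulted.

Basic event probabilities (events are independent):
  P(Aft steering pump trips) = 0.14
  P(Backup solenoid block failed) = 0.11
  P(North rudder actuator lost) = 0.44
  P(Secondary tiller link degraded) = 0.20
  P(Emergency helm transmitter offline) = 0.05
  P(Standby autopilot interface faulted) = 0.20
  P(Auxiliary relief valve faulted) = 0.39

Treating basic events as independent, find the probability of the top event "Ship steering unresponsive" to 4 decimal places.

0.6997

P(NFU path unavailable) [OR] = 1 − (1−0.14) × (1−0.11) × (1−0.44) = 0.571376
P(Starboard system inoperative) [AND] = 0.20 × 0.39 = 0.078000
P(Rudder loop inoperative) [OR] = 1 − (1−0.20) × (1−0.05) × (1−0.078000) = 0.299280
P(Ship steering unresponsive) [OR] = 1 − (1−0.571376) × (1−0.299280) = 0.699655
Rounded to 4 decimal places: P(Ship steering unresponsive) ≈ 0.6997.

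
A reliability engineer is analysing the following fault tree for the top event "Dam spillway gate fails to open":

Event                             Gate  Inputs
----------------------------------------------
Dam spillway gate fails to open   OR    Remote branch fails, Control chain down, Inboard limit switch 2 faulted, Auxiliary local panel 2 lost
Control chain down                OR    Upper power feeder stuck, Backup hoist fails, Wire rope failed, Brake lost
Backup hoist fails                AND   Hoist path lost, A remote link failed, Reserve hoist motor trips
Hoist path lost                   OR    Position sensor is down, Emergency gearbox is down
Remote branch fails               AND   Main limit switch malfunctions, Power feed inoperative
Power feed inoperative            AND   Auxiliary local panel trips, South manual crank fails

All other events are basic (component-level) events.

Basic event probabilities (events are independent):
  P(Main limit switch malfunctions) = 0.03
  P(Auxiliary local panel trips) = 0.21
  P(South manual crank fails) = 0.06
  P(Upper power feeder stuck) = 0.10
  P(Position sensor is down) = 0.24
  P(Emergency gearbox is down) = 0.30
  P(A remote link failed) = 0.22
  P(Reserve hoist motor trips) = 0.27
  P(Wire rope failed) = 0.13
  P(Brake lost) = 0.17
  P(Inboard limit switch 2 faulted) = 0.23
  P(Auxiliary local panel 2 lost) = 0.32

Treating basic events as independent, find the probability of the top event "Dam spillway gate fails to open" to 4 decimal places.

P(Power feed inoperative) [AND] = 0.21 × 0.06 = 0.012600
P(Remote branch fails) [AND] = 0.03 × 0.012600 = 0.000378
P(Hoist path lost) [OR] = 1 − (1−0.24) × (1−0.30) = 0.468000
P(Backup hoist fails) [AND] = 0.468000 × 0.22 × 0.27 = 0.027799
P(Control chain down) [OR] = 1 − (1−0.10) × (1−0.027799) × (1−0.13) × (1−0.17) = 0.368176
P(Dam spillway gate fails to open) [OR] = 1 − (1−0.000378) × (1−0.368176) × (1−0.23) × (1−0.32) = 0.669302
Rounded to 4 decimal places: P(Dam spillway gate fails to open) ≈ 0.6693.

0.6693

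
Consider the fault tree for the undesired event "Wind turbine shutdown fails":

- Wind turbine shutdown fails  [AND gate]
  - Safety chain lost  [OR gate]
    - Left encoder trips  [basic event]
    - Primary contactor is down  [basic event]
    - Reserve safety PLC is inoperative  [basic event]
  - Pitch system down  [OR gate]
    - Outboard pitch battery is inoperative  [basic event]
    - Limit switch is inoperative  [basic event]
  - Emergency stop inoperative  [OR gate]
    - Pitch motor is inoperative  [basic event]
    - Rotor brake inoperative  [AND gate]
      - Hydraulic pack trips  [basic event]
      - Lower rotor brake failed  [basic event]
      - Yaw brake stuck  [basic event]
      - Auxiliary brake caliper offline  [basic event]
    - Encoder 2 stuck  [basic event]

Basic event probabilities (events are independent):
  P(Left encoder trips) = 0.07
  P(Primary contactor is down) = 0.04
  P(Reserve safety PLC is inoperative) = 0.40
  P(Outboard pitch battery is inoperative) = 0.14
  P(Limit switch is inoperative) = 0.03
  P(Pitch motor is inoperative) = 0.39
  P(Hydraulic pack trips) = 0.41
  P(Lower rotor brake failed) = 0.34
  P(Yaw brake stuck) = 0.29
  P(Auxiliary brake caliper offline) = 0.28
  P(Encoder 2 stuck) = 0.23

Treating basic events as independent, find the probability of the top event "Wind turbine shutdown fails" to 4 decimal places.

P(Safety chain lost) [OR] = 1 − (1−0.07) × (1−0.04) × (1−0.40) = 0.464320
P(Pitch system down) [OR] = 1 − (1−0.14) × (1−0.03) = 0.165800
P(Rotor brake inoperative) [AND] = 0.41 × 0.34 × 0.29 × 0.28 = 0.011319
P(Emergency stop inoperative) [OR] = 1 − (1−0.39) × (1−0.011319) × (1−0.23) = 0.535617
P(Wind turbine shutdown fails) [AND] = 0.464320 × 0.165800 × 0.535617 = 0.041234
Rounded to 4 decimal places: P(Wind turbine shutdown fails) ≈ 0.0412.

0.0412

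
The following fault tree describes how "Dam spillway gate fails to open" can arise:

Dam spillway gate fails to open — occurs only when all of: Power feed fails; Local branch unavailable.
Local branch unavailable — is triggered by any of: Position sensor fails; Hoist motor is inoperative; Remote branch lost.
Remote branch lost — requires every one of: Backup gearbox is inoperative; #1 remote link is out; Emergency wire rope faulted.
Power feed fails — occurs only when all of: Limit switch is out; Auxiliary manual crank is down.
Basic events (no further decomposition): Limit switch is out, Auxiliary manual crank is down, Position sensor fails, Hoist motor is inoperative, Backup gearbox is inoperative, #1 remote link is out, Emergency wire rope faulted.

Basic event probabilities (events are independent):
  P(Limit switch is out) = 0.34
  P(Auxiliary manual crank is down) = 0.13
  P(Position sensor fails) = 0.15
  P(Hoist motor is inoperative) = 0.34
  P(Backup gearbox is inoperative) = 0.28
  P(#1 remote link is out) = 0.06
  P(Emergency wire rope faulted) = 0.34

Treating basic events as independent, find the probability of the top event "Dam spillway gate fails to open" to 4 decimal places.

P(Power feed fails) [AND] = 0.34 × 0.13 = 0.044200
P(Remote branch lost) [AND] = 0.28 × 0.06 × 0.34 = 0.005712
P(Local branch unavailable) [OR] = 1 − (1−0.15) × (1−0.34) × (1−0.005712) = 0.442204
P(Dam spillway gate fails to open) [AND] = 0.044200 × 0.442204 = 0.019545
Rounded to 4 decimal places: P(Dam spillway gate fails to open) ≈ 0.0195.

0.0195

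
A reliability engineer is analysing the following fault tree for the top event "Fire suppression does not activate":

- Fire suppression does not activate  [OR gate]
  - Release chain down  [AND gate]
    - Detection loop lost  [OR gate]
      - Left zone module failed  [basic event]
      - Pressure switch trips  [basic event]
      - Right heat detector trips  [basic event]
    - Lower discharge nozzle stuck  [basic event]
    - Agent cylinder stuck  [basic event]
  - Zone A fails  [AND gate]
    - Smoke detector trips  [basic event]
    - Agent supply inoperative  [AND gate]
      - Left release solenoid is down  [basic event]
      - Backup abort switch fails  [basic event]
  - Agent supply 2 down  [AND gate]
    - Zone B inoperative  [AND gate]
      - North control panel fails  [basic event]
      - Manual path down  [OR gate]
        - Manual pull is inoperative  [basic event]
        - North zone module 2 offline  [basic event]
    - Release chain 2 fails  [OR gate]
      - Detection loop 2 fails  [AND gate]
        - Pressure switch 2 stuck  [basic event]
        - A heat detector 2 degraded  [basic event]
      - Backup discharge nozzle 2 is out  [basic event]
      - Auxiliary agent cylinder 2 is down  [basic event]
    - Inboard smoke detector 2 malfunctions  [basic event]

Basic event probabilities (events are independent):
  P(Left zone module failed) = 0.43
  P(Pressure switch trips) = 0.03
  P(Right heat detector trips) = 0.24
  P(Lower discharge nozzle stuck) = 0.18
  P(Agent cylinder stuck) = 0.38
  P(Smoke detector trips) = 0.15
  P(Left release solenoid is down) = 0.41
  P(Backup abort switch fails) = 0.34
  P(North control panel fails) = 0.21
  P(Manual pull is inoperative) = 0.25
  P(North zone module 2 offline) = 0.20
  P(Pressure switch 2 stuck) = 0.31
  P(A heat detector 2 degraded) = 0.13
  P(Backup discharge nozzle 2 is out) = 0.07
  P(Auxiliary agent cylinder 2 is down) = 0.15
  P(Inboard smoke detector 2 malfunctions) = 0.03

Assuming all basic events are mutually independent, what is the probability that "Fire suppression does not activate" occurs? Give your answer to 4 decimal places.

P(Detection loop lost) [OR] = 1 − (1−0.43) × (1−0.03) × (1−0.24) = 0.579796
P(Release chain down) [AND] = 0.579796 × 0.18 × 0.38 = 0.039658
P(Agent supply inoperative) [AND] = 0.41 × 0.34 = 0.139400
P(Zone A fails) [AND] = 0.15 × 0.139400 = 0.020910
P(Manual path down) [OR] = 1 − (1−0.25) × (1−0.20) = 0.400000
P(Zone B inoperative) [AND] = 0.21 × 0.400000 = 0.084000
P(Detection loop 2 fails) [AND] = 0.31 × 0.13 = 0.040300
P(Release chain 2 fails) [OR] = 1 − (1−0.040300) × (1−0.07) × (1−0.15) = 0.241357
P(Agent supply 2 down) [AND] = 0.084000 × 0.241357 × 0.03 = 0.000608
P(Fire suppression does not activate) [OR] = 1 − (1−0.039658) × (1−0.020910) × (1−0.000608) = 0.060310
Rounded to 4 decimal places: P(Fire suppression does not activate) ≈ 0.0603.

0.0603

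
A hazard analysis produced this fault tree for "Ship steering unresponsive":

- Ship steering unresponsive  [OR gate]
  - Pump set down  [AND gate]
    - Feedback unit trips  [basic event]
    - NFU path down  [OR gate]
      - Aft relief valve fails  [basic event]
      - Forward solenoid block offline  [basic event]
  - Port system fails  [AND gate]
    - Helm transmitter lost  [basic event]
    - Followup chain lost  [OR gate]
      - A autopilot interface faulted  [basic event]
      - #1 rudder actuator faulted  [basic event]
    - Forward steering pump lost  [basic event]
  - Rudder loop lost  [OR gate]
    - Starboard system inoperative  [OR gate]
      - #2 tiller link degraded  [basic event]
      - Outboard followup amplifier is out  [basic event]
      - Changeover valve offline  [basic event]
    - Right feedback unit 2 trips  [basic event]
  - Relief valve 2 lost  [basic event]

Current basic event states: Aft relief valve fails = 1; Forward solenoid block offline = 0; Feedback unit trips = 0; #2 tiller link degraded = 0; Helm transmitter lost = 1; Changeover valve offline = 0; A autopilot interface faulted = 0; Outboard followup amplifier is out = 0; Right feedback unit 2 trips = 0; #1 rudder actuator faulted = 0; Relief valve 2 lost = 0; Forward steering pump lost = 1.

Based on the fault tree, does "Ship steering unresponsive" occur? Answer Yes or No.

NFU path down [OR]: Aft relief valve fails=occurs, Forward solenoid block offline=not → at least one input occurs → occurs.
Pump set down [AND]: Feedback unit trips=not, NFU path down=occurs → not all inputs occur → does not occur.
Followup chain lost [OR]: A autopilot interface faulted=not, #1 rudder actuator faulted=not → no input occurs → does not occur.
Port system fails [AND]: Helm transmitter lost=occurs, Followup chain lost=not, Forward steering pump lost=occurs → not all inputs occur → does not occur.
Starboard system inoperative [OR]: #2 tiller link degraded=not, Outboard followup amplifier is out=not, Changeover valve offline=not → no input occurs → does not occur.
Rudder loop lost [OR]: Starboard system inoperative=not, Right feedback unit 2 trips=not → no input occurs → does not occur.
Ship steering unresponsive [OR]: Pump set down=not, Port system fails=not, Rudder loop lost=not, Relief valve 2 lost=not → no input occurs → does not occur.

No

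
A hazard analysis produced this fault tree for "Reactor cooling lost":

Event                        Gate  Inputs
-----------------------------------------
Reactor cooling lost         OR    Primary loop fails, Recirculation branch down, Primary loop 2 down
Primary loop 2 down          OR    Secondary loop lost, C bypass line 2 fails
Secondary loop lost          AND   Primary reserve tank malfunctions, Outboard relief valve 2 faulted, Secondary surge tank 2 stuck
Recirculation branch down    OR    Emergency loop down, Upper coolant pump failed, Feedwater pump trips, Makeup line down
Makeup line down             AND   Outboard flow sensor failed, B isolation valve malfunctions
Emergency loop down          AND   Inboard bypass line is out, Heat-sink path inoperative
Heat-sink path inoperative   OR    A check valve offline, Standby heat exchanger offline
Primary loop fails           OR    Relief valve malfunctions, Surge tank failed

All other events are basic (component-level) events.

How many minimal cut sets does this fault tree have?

9

Primary loop fails [OR]: union of children's cut sets → 2 cut set(s).
Heat-sink path inoperative [OR]: union of children's cut sets → 2 cut set(s).
Emergency loop down [AND]: one cut set from each child combined → 1 × 2 = 2 cut set(s).
Makeup line down [AND]: one cut set from each child combined → 1 × 1 = 1 cut set(s).
Recirculation branch down [OR]: union of children's cut sets → 5 cut set(s).
Secondary loop lost [AND]: one cut set from each child combined → 1 × 1 × 1 = 1 cut set(s).
Primary loop 2 down [OR]: union of children's cut sets → 2 cut set(s).
Reactor cooling lost [OR]: union of children's cut sets → 9 cut set(s).
Minimal cut sets: {Relief valve malfunctions}; {Surge tank failed}; {A check valve offline, Inboard bypass line is out}; {Inboard bypass line is out, Standby heat exchanger offline}; {Upper coolant pump failed}; {Feedwater pump trips}; {B isolation valve malfunctions, Outboard flow sensor failed}; {Outboard relief valve 2 faulted, Primary reserve tank malfunctions, Secondary surge tank 2 stuck}; {C bypass line 2 fails}.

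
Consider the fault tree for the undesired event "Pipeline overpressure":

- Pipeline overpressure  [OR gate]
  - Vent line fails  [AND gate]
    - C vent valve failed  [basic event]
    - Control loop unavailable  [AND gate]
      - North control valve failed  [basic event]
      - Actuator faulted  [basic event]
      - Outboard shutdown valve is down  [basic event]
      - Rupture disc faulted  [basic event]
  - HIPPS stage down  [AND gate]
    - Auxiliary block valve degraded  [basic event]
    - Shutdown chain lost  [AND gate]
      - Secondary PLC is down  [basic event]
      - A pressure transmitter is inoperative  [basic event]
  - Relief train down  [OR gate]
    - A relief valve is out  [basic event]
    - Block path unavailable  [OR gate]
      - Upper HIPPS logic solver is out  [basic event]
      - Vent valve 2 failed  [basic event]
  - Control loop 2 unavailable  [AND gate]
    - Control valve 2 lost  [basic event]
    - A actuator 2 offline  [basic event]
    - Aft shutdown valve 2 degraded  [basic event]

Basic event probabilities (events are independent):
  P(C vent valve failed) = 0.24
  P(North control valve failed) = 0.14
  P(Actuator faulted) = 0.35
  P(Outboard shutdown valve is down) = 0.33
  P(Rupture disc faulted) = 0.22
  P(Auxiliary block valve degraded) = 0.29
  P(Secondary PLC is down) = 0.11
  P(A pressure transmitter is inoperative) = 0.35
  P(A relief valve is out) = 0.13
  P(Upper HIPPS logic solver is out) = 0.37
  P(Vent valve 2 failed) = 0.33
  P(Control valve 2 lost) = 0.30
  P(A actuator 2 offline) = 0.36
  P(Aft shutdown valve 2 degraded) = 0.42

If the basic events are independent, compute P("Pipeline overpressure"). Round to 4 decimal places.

0.6536

P(Control loop unavailable) [AND] = 0.14 × 0.35 × 0.33 × 0.22 = 0.003557
P(Vent line fails) [AND] = 0.24 × 0.003557 = 0.000854
P(Shutdown chain lost) [AND] = 0.11 × 0.35 = 0.038500
P(HIPPS stage down) [AND] = 0.29 × 0.038500 = 0.011165
P(Block path unavailable) [OR] = 1 − (1−0.37) × (1−0.33) = 0.577900
P(Relief train down) [OR] = 1 − (1−0.13) × (1−0.577900) = 0.632773
P(Control loop 2 unavailable) [AND] = 0.30 × 0.36 × 0.42 = 0.045360
P(Pipeline overpressure) [OR] = 1 − (1−0.000854) × (1−0.011165) × (1−0.632773) × (1−0.045360) = 0.653641
Rounded to 4 decimal places: P(Pipeline overpressure) ≈ 0.6536.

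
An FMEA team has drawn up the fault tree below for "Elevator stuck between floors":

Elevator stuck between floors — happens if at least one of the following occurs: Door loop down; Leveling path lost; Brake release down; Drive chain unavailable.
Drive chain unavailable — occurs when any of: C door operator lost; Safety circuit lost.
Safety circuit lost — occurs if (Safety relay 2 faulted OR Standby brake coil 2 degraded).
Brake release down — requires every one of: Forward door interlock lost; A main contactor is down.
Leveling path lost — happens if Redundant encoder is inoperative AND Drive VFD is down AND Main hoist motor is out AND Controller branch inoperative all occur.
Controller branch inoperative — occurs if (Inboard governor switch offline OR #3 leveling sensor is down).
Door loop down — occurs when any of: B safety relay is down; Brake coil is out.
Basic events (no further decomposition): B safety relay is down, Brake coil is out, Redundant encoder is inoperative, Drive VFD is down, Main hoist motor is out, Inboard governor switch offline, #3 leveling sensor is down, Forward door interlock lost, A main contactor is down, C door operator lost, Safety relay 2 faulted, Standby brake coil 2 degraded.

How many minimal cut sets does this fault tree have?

8

Door loop down [OR]: union of children's cut sets → 2 cut set(s).
Controller branch inoperative [OR]: union of children's cut sets → 2 cut set(s).
Leveling path lost [AND]: one cut set from each child combined → 1 × 1 × 1 × 2 = 2 cut set(s).
Brake release down [AND]: one cut set from each child combined → 1 × 1 = 1 cut set(s).
Safety circuit lost [OR]: union of children's cut sets → 2 cut set(s).
Drive chain unavailable [OR]: union of children's cut sets → 3 cut set(s).
Elevator stuck between floors [OR]: union of children's cut sets → 8 cut set(s).
Minimal cut sets: {B safety relay is down}; {Brake coil is out}; {Drive VFD is down, Inboard governor switch offline, Main hoist motor is out, Redundant encoder is inoperative}; {#3 leveling sensor is down, Drive VFD is down, Main hoist motor is out, Redundant encoder is inoperative}; {A main contactor is down, Forward door interlock lost}; {C door operator lost}; {Safety relay 2 faulted}; {Standby brake coil 2 degraded}.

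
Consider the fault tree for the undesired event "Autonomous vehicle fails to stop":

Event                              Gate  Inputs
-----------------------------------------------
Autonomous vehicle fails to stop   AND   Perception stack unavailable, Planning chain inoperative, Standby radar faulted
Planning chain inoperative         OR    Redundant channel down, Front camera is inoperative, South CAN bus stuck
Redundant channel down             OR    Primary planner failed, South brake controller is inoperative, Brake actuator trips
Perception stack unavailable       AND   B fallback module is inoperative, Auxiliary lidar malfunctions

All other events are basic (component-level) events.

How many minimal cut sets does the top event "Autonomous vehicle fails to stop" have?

5

Perception stack unavailable [AND]: one cut set from each child combined → 1 × 1 = 1 cut set(s).
Redundant channel down [OR]: union of children's cut sets → 3 cut set(s).
Planning chain inoperative [OR]: union of children's cut sets → 5 cut set(s).
Autonomous vehicle fails to stop [AND]: one cut set from each child combined → 1 × 5 × 1 = 5 cut set(s).
Minimal cut sets: {Auxiliary lidar malfunctions, B fallback module is inoperative, Primary planner failed, Standby radar faulted}; {Auxiliary lidar malfunctions, B fallback module is inoperative, South brake controller is inoperative, Standby radar faulted}; {Auxiliary lidar malfunctions, B fallback module is inoperative, Brake actuator trips, Standby radar faulted}; {Auxiliary lidar malfunctions, B fallback module is inoperative, Front camera is inoperative, Standby radar faulted}; {Auxiliary lidar malfunctions, B fallback module is inoperative, South CAN bus stuck, Standby radar faulted}.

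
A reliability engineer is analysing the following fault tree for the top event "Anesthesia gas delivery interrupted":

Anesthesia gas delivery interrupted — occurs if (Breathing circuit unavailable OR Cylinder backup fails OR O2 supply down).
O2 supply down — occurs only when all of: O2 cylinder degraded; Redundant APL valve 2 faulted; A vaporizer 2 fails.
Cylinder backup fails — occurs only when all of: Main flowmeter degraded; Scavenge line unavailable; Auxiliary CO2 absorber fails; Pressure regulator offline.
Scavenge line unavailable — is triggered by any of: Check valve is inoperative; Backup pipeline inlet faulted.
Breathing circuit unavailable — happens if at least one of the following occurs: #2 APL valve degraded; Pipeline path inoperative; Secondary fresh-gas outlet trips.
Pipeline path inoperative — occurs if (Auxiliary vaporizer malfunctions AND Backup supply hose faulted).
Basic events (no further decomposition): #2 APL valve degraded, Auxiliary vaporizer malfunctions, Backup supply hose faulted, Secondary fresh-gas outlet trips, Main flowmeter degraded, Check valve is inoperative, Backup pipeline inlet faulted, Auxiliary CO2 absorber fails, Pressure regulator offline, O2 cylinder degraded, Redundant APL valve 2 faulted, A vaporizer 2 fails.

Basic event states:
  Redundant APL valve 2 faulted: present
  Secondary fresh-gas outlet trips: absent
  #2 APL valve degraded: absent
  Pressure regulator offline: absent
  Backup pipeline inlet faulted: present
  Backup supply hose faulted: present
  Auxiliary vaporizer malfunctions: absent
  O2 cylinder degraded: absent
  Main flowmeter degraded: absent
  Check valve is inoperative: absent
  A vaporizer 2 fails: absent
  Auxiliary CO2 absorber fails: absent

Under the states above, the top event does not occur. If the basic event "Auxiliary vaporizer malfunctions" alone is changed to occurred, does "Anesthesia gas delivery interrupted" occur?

Yes

Counterfactual: set "Auxiliary vaporizer malfunctions" to occurred.
Pipeline path inoperative [AND]: Auxiliary vaporizer malfunctions=occurs, Backup supply hose faulted=occurs → all inputs occur → occurs.
Breathing circuit unavailable [OR]: #2 APL valve degraded=not, Pipeline path inoperative=occurs, Secondary fresh-gas outlet trips=not → at least one input occurs → occurs.
Scavenge line unavailable [OR]: Check valve is inoperative=not, Backup pipeline inlet faulted=occurs → at least one input occurs → occurs.
Cylinder backup fails [AND]: Main flowmeter degraded=not, Scavenge line unavailable=occurs, Auxiliary CO2 absorber fails=not, Pressure regulator offline=not → not all inputs occur → does not occur.
O2 supply down [AND]: O2 cylinder degraded=not, Redundant APL valve 2 faulted=occurs, A vaporizer 2 fails=not → not all inputs occur → does not occur.
Anesthesia gas delivery interrupted [OR]: Breathing circuit unavailable=occurs, Cylinder backup fails=not, O2 supply down=not → at least one input occurs → occurs.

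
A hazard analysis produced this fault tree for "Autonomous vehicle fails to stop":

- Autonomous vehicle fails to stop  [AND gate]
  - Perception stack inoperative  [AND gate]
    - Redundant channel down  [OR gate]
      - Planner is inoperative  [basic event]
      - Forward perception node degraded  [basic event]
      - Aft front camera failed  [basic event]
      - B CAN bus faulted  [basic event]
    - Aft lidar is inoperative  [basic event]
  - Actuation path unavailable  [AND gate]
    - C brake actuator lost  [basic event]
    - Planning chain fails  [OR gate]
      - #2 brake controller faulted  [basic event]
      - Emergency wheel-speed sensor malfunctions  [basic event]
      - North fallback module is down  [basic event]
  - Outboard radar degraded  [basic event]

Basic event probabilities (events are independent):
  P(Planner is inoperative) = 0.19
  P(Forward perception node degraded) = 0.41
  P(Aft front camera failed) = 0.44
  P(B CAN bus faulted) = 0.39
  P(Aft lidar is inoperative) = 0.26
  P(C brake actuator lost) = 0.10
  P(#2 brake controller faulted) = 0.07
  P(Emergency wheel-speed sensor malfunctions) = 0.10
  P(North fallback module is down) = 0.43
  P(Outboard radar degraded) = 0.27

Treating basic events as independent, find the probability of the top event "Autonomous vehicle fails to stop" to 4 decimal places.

P(Redundant channel down) [OR] = 1 − (1−0.19) × (1−0.41) × (1−0.44) × (1−0.39) = 0.836749
P(Perception stack inoperative) [AND] = 0.836749 × 0.26 = 0.217555
P(Planning chain fails) [OR] = 1 − (1−0.07) × (1−0.10) × (1−0.43) = 0.522910
P(Actuation path unavailable) [AND] = 0.10 × 0.522910 = 0.052291
P(Autonomous vehicle fails to stop) [AND] = 0.217555 × 0.052291 × 0.27 = 0.003072
Rounded to 4 decimal places: P(Autonomous vehicle fails to stop) ≈ 0.0031.

0.0031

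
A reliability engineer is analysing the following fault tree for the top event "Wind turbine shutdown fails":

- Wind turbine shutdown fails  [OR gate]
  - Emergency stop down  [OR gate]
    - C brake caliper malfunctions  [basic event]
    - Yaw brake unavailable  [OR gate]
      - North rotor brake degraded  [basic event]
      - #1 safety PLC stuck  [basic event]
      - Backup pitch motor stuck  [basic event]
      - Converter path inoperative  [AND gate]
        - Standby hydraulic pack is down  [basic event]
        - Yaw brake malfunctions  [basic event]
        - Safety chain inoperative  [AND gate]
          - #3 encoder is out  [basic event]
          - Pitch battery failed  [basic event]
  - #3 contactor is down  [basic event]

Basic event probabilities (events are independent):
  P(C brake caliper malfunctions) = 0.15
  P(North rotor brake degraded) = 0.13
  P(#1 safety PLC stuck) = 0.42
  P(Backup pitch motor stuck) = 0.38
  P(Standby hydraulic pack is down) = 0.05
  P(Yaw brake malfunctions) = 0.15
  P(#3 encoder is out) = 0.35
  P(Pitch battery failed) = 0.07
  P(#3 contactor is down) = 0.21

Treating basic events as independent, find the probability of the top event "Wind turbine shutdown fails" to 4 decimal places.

P(Safety chain inoperative) [AND] = 0.35 × 0.07 = 0.024500
P(Converter path inoperative) [AND] = 0.05 × 0.15 × 0.024500 = 0.000184
P(Yaw brake unavailable) [OR] = 1 − (1−0.13) × (1−0.42) × (1−0.38) × (1−0.000184) = 0.687206
P(Emergency stop down) [OR] = 1 − (1−0.15) × (1−0.687206) = 0.734125
P(Wind turbine shutdown fails) [OR] = 1 − (1−0.734125) × (1−0.21) = 0.789959
Rounded to 4 decimal places: P(Wind turbine shutdown fails) ≈ 0.7900.

0.7900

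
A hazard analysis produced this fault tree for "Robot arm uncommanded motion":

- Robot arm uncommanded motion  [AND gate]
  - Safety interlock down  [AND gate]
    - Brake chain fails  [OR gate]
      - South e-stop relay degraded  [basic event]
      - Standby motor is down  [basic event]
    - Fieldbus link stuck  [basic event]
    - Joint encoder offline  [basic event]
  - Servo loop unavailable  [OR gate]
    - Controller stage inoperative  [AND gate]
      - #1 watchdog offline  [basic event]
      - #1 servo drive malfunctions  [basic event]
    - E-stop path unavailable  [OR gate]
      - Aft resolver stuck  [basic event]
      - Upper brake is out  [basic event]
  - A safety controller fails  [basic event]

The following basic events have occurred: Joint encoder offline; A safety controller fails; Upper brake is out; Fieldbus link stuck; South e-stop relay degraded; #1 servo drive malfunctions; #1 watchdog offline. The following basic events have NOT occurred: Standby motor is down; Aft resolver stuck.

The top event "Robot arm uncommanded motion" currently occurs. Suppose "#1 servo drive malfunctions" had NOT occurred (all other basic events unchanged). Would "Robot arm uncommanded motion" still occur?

Yes

Counterfactual: set "#1 servo drive malfunctions" to not occurred.
Brake chain fails [OR]: South e-stop relay degraded=occurs, Standby motor is down=not → at least one input occurs → occurs.
Safety interlock down [AND]: Brake chain fails=occurs, Fieldbus link stuck=occurs, Joint encoder offline=occurs → all inputs occur → occurs.
Controller stage inoperative [AND]: #1 watchdog offline=occurs, #1 servo drive malfunctions=not → not all inputs occur → does not occur.
E-stop path unavailable [OR]: Aft resolver stuck=not, Upper brake is out=occurs → at least one input occurs → occurs.
Servo loop unavailable [OR]: Controller stage inoperative=not, E-stop path unavailable=occurs → at least one input occurs → occurs.
Robot arm uncommanded motion [AND]: Safety interlock down=occurs, Servo loop unavailable=occurs, A safety controller fails=occurs → all inputs occur → occurs.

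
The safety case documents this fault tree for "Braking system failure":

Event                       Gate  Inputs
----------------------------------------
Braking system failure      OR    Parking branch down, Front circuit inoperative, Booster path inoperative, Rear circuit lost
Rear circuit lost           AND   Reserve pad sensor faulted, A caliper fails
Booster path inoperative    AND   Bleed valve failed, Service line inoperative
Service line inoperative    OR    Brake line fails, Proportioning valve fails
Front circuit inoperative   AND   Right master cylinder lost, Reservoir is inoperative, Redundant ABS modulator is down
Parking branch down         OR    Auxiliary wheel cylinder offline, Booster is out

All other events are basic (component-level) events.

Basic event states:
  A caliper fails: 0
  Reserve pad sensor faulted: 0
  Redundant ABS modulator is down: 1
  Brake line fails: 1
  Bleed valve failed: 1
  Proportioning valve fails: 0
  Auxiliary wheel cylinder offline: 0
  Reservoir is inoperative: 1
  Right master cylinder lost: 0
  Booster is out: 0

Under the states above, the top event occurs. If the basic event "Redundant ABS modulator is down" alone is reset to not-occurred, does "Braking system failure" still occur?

Counterfactual: set "Redundant ABS modulator is down" to not occurred.
Parking branch down [OR]: Auxiliary wheel cylinder offline=not, Booster is out=not → no input occurs → does not occur.
Front circuit inoperative [AND]: Right master cylinder lost=not, Reservoir is inoperative=occurs, Redundant ABS modulator is down=not → not all inputs occur → does not occur.
Service line inoperative [OR]: Brake line fails=occurs, Proportioning valve fails=not → at least one input occurs → occurs.
Booster path inoperative [AND]: Bleed valve failed=occurs, Service line inoperative=occurs → all inputs occur → occurs.
Rear circuit lost [AND]: Reserve pad sensor faulted=not, A caliper fails=not → not all inputs occur → does not occur.
Braking system failure [OR]: Parking branch down=not, Front circuit inoperative=not, Booster path inoperative=occurs, Rear circuit lost=not → at least one input occurs → occurs.

Yes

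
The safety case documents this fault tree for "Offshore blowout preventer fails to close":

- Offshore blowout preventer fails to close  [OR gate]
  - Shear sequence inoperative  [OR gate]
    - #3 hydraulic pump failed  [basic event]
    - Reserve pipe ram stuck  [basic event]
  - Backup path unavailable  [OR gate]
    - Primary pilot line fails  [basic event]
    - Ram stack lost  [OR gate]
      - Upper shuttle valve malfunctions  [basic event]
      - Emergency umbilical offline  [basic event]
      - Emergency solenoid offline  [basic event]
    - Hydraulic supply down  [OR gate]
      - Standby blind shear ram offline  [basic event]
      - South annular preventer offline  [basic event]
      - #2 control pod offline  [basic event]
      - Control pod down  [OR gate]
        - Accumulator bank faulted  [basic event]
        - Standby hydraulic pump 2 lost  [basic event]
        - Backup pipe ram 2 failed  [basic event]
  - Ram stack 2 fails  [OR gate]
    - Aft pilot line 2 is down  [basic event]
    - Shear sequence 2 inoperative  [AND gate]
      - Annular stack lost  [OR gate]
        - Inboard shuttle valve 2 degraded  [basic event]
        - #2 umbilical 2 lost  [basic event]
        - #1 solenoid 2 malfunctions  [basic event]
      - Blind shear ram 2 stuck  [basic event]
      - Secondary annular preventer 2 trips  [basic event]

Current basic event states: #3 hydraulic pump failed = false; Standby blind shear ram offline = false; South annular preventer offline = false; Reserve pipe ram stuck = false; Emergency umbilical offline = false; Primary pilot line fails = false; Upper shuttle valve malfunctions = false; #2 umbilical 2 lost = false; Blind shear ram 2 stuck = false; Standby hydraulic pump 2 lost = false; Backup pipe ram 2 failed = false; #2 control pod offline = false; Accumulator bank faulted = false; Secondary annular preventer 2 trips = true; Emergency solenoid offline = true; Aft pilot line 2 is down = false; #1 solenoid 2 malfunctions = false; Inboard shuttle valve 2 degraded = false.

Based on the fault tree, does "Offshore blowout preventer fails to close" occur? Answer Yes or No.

Yes

Shear sequence inoperative [OR]: #3 hydraulic pump failed=not, Reserve pipe ram stuck=not → no input occurs → does not occur.
Ram stack lost [OR]: Upper shuttle valve malfunctions=not, Emergency umbilical offline=not, Emergency solenoid offline=occurs → at least one input occurs → occurs.
Control pod down [OR]: Accumulator bank faulted=not, Standby hydraulic pump 2 lost=not, Backup pipe ram 2 failed=not → no input occurs → does not occur.
Hydraulic supply down [OR]: Standby blind shear ram offline=not, South annular preventer offline=not, #2 control pod offline=not, Control pod down=not → no input occurs → does not occur.
Backup path unavailable [OR]: Primary pilot line fails=not, Ram stack lost=occurs, Hydraulic supply down=not → at least one input occurs → occurs.
Annular stack lost [OR]: Inboard shuttle valve 2 degraded=not, #2 umbilical 2 lost=not, #1 solenoid 2 malfunctions=not → no input occurs → does not occur.
Shear sequence 2 inoperative [AND]: Annular stack lost=not, Blind shear ram 2 stuck=not, Secondary annular preventer 2 trips=occurs → not all inputs occur → does not occur.
Ram stack 2 fails [OR]: Aft pilot line 2 is down=not, Shear sequence 2 inoperative=not → no input occurs → does not occur.
Offshore blowout preventer fails to close [OR]: Shear sequence inoperative=not, Backup path unavailable=occurs, Ram stack 2 fails=not → at least one input occurs → occurs.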